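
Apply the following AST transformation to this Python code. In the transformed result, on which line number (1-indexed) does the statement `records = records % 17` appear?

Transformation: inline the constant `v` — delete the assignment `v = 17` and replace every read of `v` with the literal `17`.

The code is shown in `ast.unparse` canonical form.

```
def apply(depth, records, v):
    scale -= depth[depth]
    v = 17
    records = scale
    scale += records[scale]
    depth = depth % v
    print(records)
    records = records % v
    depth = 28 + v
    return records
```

7

Transformed code:
def apply(depth, records, v):
    scale -= depth[depth]
    records = scale
    scale += records[scale]
    depth = depth % 17
    print(records)
    records = records % 17
    depth = 28 + 17
    return records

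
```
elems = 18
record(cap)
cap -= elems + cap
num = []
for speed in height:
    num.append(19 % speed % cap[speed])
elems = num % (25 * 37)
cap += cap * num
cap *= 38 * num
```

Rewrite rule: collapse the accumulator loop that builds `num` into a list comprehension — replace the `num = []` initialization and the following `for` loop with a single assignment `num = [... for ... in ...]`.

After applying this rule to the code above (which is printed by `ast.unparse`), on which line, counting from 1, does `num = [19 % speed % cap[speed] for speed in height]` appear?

Transformed code:
elems = 18
record(cap)
cap -= elems + cap
num = [19 % speed % cap[speed] for speed in height]
elems = num % (25 * 37)
cap += cap * num
cap *= 38 * num

4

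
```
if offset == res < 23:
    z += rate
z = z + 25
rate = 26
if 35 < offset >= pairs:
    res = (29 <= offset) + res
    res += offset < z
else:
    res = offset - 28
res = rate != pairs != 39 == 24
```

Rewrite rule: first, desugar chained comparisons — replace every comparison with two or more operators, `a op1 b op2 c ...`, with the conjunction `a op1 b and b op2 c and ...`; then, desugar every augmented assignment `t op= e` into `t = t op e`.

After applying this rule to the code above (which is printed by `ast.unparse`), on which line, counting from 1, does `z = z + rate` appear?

Transformed code:
if offset == res and res < 23:
    z = z + rate
z = z + 25
rate = 26
if 35 < offset and offset >= pairs:
    res = (29 <= offset) + res
    res = res + (offset < z)
else:
    res = offset - 28
res = rate != pairs and pairs != 39 and (39 == 24)

2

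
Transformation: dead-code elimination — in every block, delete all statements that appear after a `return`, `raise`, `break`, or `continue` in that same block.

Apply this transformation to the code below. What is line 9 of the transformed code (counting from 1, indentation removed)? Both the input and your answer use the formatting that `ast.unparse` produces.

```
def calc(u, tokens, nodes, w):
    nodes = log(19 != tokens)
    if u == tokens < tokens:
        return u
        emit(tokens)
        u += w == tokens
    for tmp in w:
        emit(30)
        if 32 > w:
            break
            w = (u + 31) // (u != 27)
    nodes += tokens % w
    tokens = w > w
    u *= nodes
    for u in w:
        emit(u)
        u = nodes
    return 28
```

Transformed code:
def calc(u, tokens, nodes, w):
    nodes = log(19 != tokens)
    if u == tokens < tokens:
        return u
    for tmp in w:
        emit(30)
        if 32 > w:
            break
    nodes += tokens % w
    tokens = w > w
    u *= nodes
    for u in w:
        emit(u)
        u = nodes
    return 28

nodes += tokens % w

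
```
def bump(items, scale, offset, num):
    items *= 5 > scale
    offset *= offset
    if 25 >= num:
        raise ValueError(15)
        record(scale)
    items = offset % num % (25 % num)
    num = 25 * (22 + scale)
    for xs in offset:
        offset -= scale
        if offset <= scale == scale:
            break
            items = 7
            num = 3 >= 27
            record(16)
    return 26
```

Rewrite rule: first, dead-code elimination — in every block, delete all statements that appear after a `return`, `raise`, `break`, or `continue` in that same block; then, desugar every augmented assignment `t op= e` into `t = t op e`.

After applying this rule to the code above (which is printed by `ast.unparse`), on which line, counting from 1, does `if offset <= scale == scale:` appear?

10

Transformed code:
def bump(items, scale, offset, num):
    items = items * (5 > scale)
    offset = offset * offset
    if 25 >= num:
        raise ValueError(15)
    items = offset % num % (25 % num)
    num = 25 * (22 + scale)
    for xs in offset:
        offset = offset - scale
        if offset <= scale == scale:
            break
    return 26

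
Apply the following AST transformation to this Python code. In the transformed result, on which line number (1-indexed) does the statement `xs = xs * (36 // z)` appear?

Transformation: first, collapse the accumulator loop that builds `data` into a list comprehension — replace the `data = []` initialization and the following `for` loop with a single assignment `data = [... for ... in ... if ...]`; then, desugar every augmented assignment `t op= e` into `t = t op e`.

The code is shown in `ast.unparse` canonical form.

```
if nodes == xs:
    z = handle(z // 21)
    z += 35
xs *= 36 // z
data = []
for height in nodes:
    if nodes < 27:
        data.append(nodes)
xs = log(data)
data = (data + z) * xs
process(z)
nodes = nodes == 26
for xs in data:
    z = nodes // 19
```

4

Transformed code:
if nodes == xs:
    z = handle(z // 21)
    z = z + 35
xs = xs * (36 // z)
data = [nodes for height in nodes if nodes < 27]
xs = log(data)
data = (data + z) * xs
process(z)
nodes = nodes == 26
for xs in data:
    z = nodes // 19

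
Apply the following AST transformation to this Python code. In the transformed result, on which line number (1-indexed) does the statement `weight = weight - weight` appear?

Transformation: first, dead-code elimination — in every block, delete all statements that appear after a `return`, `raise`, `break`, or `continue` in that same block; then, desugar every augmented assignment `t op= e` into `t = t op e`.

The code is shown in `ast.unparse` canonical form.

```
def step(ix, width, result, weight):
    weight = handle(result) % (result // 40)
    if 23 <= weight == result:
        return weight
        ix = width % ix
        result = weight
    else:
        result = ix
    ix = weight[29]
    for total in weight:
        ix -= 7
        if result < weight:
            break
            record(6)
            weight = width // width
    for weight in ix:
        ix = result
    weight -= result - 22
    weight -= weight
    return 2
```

Transformed code:
def step(ix, width, result, weight):
    weight = handle(result) % (result // 40)
    if 23 <= weight == result:
        return weight
    else:
        result = ix
    ix = weight[29]
    for total in weight:
        ix = ix - 7
        if result < weight:
            break
    for weight in ix:
        ix = result
    weight = weight - (result - 22)
    weight = weight - weight
    return 2

15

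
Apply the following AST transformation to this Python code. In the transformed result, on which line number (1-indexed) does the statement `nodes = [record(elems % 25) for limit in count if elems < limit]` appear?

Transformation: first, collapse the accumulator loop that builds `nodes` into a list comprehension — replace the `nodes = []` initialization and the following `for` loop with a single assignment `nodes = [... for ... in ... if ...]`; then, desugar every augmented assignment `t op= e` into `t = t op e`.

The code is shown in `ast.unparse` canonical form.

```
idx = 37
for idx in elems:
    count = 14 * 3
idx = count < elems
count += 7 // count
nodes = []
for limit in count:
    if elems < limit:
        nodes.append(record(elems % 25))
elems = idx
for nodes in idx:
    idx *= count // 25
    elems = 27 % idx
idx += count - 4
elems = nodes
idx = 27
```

6

Transformed code:
idx = 37
for idx in elems:
    count = 14 * 3
idx = count < elems
count = count + 7 // count
nodes = [record(elems % 25) for limit in count if elems < limit]
elems = idx
for nodes in idx:
    idx = idx * (count // 25)
    elems = 27 % idx
idx = idx + (count - 4)
elems = nodes
idx = 27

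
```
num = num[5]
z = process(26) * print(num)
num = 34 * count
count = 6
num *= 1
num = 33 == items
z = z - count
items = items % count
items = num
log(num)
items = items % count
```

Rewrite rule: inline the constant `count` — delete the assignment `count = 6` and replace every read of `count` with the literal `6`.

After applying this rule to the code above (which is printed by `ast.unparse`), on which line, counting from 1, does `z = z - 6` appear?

Transformed code:
num = num[5]
z = process(26) * print(num)
num = 34 * 6
num *= 1
num = 33 == items
z = z - 6
items = items % 6
items = num
log(num)
items = items % 6

6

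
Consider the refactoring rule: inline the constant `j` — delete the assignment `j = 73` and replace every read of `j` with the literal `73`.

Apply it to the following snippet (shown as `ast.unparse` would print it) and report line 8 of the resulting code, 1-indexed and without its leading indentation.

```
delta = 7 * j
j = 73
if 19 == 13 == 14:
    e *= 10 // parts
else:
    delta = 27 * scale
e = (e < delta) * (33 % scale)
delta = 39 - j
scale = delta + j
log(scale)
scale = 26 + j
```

Transformed code:
delta = 7 * 73
if 19 == 13 == 14:
    e *= 10 // parts
else:
    delta = 27 * scale
e = (e < delta) * (33 % scale)
delta = 39 - 73
scale = delta + 73
log(scale)
scale = 26 + 73

scale = delta + 73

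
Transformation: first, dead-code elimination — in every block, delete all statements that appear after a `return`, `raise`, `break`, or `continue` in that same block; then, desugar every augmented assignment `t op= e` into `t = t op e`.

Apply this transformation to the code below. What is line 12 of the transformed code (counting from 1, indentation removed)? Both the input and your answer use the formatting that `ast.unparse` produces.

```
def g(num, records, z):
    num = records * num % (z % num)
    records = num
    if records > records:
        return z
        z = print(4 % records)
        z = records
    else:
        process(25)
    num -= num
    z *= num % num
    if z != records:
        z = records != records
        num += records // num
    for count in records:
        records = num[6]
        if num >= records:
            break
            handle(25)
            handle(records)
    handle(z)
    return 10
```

num = num + records // num

Transformed code:
def g(num, records, z):
    num = records * num % (z % num)
    records = num
    if records > records:
        return z
    else:
        process(25)
    num = num - num
    z = z * (num % num)
    if z != records:
        z = records != records
        num = num + records // num
    for count in records:
        records = num[6]
        if num >= records:
            break
    handle(z)
    return 10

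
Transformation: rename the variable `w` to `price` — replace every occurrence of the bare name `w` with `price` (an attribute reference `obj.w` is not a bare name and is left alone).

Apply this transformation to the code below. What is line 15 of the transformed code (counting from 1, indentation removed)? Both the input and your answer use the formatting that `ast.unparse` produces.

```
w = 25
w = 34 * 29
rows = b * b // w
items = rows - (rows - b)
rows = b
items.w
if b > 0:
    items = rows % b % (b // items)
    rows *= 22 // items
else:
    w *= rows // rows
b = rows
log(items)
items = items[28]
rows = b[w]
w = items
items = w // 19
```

rows = b[price]

Transformed code:
price = 25
price = 34 * 29
rows = b * b // price
items = rows - (rows - b)
rows = b
items.w
if b > 0:
    items = rows % b % (b // items)
    rows *= 22 // items
else:
    price *= rows // rows
b = rows
log(items)
items = items[28]
rows = b[price]
price = items
items = price // 19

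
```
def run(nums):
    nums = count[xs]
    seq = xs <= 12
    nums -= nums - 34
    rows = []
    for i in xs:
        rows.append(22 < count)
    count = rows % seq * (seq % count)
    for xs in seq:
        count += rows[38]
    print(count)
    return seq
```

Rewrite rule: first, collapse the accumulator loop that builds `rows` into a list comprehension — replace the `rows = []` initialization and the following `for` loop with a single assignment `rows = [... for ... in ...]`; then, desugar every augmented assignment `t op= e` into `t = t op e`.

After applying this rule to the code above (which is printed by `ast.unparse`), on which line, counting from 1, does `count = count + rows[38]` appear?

Transformed code:
def run(nums):
    nums = count[xs]
    seq = xs <= 12
    nums = nums - (nums - 34)
    rows = [22 < count for i in xs]
    count = rows % seq * (seq % count)
    for xs in seq:
        count = count + rows[38]
    print(count)
    return seq

8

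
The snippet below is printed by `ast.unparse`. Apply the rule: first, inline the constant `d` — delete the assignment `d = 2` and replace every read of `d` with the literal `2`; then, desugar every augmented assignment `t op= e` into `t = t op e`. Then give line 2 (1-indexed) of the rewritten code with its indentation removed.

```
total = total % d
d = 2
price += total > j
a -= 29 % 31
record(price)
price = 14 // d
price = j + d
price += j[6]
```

price = price + (total > j)

Transformed code:
total = total % 2
price = price + (total > j)
a = a - 29 % 31
record(price)
price = 14 // 2
price = j + 2
price = price + j[6]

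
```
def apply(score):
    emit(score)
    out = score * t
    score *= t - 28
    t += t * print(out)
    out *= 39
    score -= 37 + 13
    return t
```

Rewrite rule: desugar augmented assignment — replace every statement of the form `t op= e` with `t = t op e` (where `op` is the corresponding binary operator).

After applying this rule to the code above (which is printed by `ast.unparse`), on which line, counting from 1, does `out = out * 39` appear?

Transformed code:
def apply(score):
    emit(score)
    out = score * t
    score = score * (t - 28)
    t = t + t * print(out)
    out = out * 39
    score = score - (37 + 13)
    return t

6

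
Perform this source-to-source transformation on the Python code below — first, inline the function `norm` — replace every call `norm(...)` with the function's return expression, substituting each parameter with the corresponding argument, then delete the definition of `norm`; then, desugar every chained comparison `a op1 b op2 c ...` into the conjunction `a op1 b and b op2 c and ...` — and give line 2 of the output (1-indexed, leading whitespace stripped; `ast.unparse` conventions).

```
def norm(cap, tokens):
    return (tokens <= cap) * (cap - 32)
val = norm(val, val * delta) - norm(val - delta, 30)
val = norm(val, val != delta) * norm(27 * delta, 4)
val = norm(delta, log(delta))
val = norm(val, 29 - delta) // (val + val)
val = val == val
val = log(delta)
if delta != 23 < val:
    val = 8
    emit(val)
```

Transformed code:
val = (val * delta <= val) * (val - 32) - (30 <= val - delta) * (val - delta - 32)
val = ((val != delta) <= val) * (val - 32) * ((4 <= 27 * delta) * (27 * delta - 32))
val = (log(delta) <= delta) * (delta - 32)
val = (29 - delta <= val) * (val - 32) // (val + val)
val = val == val
val = log(delta)
if delta != 23 and 23 < val:
    val = 8
    emit(val)

val = ((val != delta) <= val) * (val - 32) * ((4 <= 27 * delta) * (27 * delta - 32))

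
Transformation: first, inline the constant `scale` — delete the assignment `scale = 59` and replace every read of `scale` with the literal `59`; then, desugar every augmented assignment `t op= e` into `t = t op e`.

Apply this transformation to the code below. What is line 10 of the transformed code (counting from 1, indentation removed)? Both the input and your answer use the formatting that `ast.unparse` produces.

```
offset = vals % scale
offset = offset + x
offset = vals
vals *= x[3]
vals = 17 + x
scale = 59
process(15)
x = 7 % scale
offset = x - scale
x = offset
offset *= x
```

offset = offset * x

Transformed code:
offset = vals % 59
offset = offset + x
offset = vals
vals = vals * x[3]
vals = 17 + x
process(15)
x = 7 % 59
offset = x - 59
x = offset
offset = offset * x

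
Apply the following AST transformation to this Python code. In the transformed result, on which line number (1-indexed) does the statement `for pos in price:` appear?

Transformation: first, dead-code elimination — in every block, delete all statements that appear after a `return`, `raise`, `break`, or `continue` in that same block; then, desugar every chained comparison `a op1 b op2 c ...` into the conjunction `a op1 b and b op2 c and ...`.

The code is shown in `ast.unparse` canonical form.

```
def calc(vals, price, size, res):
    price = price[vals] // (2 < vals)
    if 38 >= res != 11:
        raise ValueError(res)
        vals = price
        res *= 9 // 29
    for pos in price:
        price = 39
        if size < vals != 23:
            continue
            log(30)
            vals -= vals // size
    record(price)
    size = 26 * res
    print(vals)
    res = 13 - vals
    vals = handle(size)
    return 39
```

Transformed code:
def calc(vals, price, size, res):
    price = price[vals] // (2 < vals)
    if 38 >= res and res != 11:
        raise ValueError(res)
    for pos in price:
        price = 39
        if size < vals and vals != 23:
            continue
    record(price)
    size = 26 * res
    print(vals)
    res = 13 - vals
    vals = handle(size)
    return 39

5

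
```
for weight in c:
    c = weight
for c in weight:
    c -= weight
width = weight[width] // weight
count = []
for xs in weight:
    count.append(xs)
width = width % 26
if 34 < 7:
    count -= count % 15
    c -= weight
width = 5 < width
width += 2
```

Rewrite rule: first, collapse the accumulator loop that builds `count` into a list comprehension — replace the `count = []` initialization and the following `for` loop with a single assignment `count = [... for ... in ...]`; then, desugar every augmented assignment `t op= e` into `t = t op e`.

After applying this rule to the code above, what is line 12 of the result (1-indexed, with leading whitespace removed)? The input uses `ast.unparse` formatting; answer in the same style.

width = width + 2

Transformed code:
for weight in c:
    c = weight
for c in weight:
    c = c - weight
width = weight[width] // weight
count = [xs for xs in weight]
width = width % 26
if 34 < 7:
    count = count - count % 15
    c = c - weight
width = 5 < width
width = width + 2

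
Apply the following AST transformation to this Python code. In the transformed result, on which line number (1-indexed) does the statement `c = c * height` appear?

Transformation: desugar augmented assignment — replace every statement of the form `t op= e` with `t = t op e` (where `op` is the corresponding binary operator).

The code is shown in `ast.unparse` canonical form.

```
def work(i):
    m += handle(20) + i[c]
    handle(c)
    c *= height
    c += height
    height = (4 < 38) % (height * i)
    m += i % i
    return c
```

4

Transformed code:
def work(i):
    m = m + (handle(20) + i[c])
    handle(c)
    c = c * height
    c = c + height
    height = (4 < 38) % (height * i)
    m = m + i % i
    return c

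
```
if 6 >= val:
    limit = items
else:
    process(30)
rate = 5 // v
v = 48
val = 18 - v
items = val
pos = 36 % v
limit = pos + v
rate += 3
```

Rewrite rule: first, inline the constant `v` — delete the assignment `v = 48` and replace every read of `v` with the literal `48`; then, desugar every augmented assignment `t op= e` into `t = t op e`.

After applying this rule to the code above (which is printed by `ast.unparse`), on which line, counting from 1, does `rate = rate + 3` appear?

10

Transformed code:
if 6 >= val:
    limit = items
else:
    process(30)
rate = 5 // 48
val = 18 - 48
items = val
pos = 36 % 48
limit = pos + 48
rate = rate + 3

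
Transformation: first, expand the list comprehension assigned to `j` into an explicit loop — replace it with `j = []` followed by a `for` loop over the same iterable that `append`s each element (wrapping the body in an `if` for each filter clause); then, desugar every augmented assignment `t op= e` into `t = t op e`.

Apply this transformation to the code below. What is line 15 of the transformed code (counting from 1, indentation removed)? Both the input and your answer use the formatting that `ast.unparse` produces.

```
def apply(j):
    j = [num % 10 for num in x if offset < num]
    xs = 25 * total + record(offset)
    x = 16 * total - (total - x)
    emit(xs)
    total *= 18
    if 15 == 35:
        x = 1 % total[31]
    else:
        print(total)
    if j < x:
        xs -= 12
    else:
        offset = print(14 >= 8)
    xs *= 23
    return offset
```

xs = xs - 12

Transformed code:
def apply(j):
    j = []
    for num in x:
        if offset < num:
            j.append(num % 10)
    xs = 25 * total + record(offset)
    x = 16 * total - (total - x)
    emit(xs)
    total = total * 18
    if 15 == 35:
        x = 1 % total[31]
    else:
        print(total)
    if j < x:
        xs = xs - 12
    else:
        offset = print(14 >= 8)
    xs = xs * 23
    return offset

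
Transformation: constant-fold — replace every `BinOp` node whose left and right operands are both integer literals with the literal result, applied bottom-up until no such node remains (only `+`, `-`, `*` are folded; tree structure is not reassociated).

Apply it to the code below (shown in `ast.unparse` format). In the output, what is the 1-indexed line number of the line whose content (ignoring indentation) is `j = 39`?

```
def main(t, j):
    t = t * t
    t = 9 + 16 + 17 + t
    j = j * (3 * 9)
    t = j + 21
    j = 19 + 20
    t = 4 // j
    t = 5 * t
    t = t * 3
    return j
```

6

Transformed code:
def main(t, j):
    t = t * t
    t = 42 + t
    j = j * 27
    t = j + 21
    j = 39
    t = 4 // j
    t = 5 * t
    t = t * 3
    return j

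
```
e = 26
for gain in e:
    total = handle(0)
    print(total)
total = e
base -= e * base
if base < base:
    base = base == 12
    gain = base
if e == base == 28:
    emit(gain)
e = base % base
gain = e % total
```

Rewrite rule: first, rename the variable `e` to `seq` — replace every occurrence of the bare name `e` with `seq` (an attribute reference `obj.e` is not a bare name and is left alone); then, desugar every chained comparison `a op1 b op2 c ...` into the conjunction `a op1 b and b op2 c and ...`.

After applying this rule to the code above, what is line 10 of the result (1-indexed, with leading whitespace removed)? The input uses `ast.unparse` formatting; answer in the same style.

Transformed code:
seq = 26
for gain in seq:
    total = handle(0)
    print(total)
total = seq
base -= seq * base
if base < base:
    base = base == 12
    gain = base
if seq == base and base == 28:
    emit(gain)
seq = base % base
gain = seq % total

if seq == base and base == 28:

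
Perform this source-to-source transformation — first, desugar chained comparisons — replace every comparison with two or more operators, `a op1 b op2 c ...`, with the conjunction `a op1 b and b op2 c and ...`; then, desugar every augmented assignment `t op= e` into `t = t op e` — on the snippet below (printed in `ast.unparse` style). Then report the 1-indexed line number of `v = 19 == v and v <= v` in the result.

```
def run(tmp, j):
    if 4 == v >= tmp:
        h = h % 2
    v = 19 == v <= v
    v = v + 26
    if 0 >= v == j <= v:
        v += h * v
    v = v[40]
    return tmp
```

Transformed code:
def run(tmp, j):
    if 4 == v and v >= tmp:
        h = h % 2
    v = 19 == v and v <= v
    v = v + 26
    if 0 >= v and v == j and (j <= v):
        v = v + h * v
    v = v[40]
    return tmp

4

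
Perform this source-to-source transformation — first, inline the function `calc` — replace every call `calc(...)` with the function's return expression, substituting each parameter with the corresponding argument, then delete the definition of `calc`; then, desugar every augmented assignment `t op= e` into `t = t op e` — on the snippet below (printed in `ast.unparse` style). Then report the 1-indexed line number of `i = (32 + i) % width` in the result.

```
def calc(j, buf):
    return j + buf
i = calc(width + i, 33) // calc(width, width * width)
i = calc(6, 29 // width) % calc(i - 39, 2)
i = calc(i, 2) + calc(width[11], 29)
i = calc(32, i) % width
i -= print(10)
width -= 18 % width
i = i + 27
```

Transformed code:
i = (width + i + 33) // (width + width * width)
i = (6 + 29 // width) % (i - 39 + 2)
i = i + 2 + (width[11] + 29)
i = (32 + i) % width
i = i - print(10)
width = width - 18 % width
i = i + 27

4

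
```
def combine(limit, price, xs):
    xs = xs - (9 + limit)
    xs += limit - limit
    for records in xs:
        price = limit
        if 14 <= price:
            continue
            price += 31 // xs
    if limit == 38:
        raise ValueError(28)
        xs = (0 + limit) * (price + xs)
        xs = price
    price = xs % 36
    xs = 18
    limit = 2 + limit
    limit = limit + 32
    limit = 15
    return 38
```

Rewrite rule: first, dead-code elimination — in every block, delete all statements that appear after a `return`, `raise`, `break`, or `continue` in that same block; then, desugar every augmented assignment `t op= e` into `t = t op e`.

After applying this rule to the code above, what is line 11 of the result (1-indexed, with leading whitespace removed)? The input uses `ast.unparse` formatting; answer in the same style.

xs = 18

Transformed code:
def combine(limit, price, xs):
    xs = xs - (9 + limit)
    xs = xs + (limit - limit)
    for records in xs:
        price = limit
        if 14 <= price:
            continue
    if limit == 38:
        raise ValueError(28)
    price = xs % 36
    xs = 18
    limit = 2 + limit
    limit = limit + 32
    limit = 15
    return 38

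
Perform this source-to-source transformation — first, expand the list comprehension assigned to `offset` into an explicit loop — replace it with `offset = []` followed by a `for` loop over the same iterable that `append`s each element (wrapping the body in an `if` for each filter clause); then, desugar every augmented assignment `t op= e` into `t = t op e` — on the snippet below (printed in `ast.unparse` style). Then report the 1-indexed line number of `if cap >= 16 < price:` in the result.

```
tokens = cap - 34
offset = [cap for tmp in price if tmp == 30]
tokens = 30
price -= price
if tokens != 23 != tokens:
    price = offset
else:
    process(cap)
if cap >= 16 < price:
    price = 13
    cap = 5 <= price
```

12

Transformed code:
tokens = cap - 34
offset = []
for tmp in price:
    if tmp == 30:
        offset.append(cap)
tokens = 30
price = price - price
if tokens != 23 != tokens:
    price = offset
else:
    process(cap)
if cap >= 16 < price:
    price = 13
    cap = 5 <= price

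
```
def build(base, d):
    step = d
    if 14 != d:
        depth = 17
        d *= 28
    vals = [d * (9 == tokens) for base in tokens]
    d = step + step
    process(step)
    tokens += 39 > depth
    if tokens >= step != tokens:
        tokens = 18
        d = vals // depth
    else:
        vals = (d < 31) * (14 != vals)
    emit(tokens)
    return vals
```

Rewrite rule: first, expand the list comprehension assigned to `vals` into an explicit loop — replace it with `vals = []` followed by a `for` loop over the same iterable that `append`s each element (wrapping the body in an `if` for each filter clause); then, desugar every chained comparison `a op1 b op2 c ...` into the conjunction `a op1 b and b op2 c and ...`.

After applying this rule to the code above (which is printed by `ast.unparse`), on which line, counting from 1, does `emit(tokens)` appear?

Transformed code:
def build(base, d):
    step = d
    if 14 != d:
        depth = 17
        d *= 28
    vals = []
    for base in tokens:
        vals.append(d * (9 == tokens))
    d = step + step
    process(step)
    tokens += 39 > depth
    if tokens >= step and step != tokens:
        tokens = 18
        d = vals // depth
    else:
        vals = (d < 31) * (14 != vals)
    emit(tokens)
    return vals

17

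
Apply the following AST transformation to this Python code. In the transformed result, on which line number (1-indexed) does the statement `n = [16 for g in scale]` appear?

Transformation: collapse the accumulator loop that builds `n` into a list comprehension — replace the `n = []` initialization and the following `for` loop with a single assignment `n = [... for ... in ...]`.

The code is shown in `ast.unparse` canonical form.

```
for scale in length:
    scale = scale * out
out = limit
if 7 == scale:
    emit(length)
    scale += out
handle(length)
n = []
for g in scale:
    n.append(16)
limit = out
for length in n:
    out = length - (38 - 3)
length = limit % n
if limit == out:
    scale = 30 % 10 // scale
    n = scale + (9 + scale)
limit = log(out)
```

Transformed code:
for scale in length:
    scale = scale * out
out = limit
if 7 == scale:
    emit(length)
    scale += out
handle(length)
n = [16 for g in scale]
limit = out
for length in n:
    out = length - (38 - 3)
length = limit % n
if limit == out:
    scale = 30 % 10 // scale
    n = scale + (9 + scale)
limit = log(out)

8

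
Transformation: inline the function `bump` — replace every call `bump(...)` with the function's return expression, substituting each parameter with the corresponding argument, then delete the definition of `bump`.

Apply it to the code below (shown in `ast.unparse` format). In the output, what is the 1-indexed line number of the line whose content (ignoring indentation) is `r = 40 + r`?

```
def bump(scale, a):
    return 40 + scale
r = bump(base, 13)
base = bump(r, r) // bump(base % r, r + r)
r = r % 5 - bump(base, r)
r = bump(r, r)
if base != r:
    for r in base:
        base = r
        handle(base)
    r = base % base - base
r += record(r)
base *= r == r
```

4

Transformed code:
r = 40 + base
base = (40 + r) // (40 + base % r)
r = r % 5 - (40 + base)
r = 40 + r
if base != r:
    for r in base:
        base = r
        handle(base)
    r = base % base - base
r += record(r)
base *= r == r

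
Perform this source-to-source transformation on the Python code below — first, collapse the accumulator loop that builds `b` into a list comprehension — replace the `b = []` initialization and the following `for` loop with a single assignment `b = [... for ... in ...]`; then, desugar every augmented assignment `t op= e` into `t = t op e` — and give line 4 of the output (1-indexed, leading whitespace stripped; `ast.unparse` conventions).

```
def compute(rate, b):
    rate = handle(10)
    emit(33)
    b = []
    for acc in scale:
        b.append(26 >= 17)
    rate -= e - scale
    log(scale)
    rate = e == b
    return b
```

b = [26 >= 17 for acc in scale]

Transformed code:
def compute(rate, b):
    rate = handle(10)
    emit(33)
    b = [26 >= 17 for acc in scale]
    rate = rate - (e - scale)
    log(scale)
    rate = e == b
    return b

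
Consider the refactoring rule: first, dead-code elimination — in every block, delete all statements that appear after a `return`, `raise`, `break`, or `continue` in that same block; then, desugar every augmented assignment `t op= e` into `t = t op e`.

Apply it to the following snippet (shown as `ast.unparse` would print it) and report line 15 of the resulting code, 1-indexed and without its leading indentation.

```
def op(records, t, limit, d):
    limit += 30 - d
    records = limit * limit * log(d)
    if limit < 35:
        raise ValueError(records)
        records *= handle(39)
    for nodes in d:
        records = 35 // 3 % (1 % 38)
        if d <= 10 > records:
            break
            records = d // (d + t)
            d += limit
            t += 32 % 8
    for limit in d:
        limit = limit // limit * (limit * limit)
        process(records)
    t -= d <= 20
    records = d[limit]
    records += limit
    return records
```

Transformed code:
def op(records, t, limit, d):
    limit = limit + (30 - d)
    records = limit * limit * log(d)
    if limit < 35:
        raise ValueError(records)
    for nodes in d:
        records = 35 // 3 % (1 % 38)
        if d <= 10 > records:
            break
    for limit in d:
        limit = limit // limit * (limit * limit)
        process(records)
    t = t - (d <= 20)
    records = d[limit]
    records = records + limit
    return records

records = records + limit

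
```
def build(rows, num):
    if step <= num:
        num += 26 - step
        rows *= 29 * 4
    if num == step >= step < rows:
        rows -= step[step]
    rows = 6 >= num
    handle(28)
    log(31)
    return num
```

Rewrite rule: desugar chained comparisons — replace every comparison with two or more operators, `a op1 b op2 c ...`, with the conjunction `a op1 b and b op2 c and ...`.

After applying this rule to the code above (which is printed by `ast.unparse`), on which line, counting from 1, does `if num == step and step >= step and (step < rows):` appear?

Transformed code:
def build(rows, num):
    if step <= num:
        num += 26 - step
        rows *= 29 * 4
    if num == step and step >= step and (step < rows):
        rows -= step[step]
    rows = 6 >= num
    handle(28)
    log(31)
    return num

5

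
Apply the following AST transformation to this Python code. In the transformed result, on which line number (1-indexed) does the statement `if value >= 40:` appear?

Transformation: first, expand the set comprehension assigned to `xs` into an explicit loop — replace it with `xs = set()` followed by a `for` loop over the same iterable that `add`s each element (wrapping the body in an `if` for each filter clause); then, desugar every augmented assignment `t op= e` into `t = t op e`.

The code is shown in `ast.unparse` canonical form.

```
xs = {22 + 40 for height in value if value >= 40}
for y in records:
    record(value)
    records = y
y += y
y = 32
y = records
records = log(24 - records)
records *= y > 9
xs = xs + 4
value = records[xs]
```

3

Transformed code:
xs = set()
for height in value:
    if value >= 40:
        xs.add(22 + 40)
for y in records:
    record(value)
    records = y
y = y + y
y = 32
y = records
records = log(24 - records)
records = records * (y > 9)
xs = xs + 4
value = records[xs]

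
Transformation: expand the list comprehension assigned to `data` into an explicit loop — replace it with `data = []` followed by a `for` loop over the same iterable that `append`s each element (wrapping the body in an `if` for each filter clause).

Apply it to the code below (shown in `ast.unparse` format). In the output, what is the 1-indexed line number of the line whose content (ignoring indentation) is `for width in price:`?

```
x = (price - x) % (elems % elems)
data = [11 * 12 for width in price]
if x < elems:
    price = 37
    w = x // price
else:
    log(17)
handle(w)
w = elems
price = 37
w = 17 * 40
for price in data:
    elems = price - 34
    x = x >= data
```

3

Transformed code:
x = (price - x) % (elems % elems)
data = []
for width in price:
    data.append(11 * 12)
if x < elems:
    price = 37
    w = x // price
else:
    log(17)
handle(w)
w = elems
price = 37
w = 17 * 40
for price in data:
    elems = price - 34
    x = x >= data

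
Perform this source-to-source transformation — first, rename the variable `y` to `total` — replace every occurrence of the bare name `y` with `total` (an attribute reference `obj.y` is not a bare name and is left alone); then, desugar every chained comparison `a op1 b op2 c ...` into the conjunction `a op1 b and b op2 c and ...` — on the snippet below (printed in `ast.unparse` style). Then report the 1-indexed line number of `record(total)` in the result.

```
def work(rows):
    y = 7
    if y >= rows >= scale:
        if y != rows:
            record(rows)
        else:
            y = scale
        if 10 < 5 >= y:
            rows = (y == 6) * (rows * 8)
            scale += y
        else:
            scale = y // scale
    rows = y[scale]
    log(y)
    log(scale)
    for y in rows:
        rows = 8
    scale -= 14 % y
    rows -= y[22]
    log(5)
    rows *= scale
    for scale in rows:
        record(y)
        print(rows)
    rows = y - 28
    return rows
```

Transformed code:
def work(rows):
    total = 7
    if total >= rows and rows >= scale:
        if total != rows:
            record(rows)
        else:
            total = scale
        if 10 < 5 and 5 >= total:
            rows = (total == 6) * (rows * 8)
            scale += total
        else:
            scale = total // scale
    rows = total[scale]
    log(total)
    log(scale)
    for total in rows:
        rows = 8
    scale -= 14 % total
    rows -= total[22]
    log(5)
    rows *= scale
    for scale in rows:
        record(total)
        print(rows)
    rows = total - 28
    return rows

23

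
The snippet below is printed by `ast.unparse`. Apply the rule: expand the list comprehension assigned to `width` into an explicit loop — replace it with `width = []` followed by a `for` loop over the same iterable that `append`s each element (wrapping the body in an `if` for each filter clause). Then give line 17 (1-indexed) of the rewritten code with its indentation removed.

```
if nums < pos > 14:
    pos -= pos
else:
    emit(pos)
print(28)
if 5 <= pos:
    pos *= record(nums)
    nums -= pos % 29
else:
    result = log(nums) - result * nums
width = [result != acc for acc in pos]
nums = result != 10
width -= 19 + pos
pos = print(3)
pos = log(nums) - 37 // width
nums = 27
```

Transformed code:
if nums < pos > 14:
    pos -= pos
else:
    emit(pos)
print(28)
if 5 <= pos:
    pos *= record(nums)
    nums -= pos % 29
else:
    result = log(nums) - result * nums
width = []
for acc in pos:
    width.append(result != acc)
nums = result != 10
width -= 19 + pos
pos = print(3)
pos = log(nums) - 37 // width
nums = 27

pos = log(nums) - 37 // width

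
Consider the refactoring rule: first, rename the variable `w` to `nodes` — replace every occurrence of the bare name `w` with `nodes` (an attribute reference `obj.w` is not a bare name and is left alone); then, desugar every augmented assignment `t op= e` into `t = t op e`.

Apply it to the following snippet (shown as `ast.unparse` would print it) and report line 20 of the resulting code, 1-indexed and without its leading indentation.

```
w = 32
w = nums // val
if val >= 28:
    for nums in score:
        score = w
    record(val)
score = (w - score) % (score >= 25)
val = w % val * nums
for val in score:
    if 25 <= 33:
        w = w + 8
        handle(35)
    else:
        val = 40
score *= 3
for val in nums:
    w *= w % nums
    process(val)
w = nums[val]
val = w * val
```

Transformed code:
nodes = 32
nodes = nums // val
if val >= 28:
    for nums in score:
        score = nodes
    record(val)
score = (nodes - score) % (score >= 25)
val = nodes % val * nums
for val in score:
    if 25 <= 33:
        nodes = nodes + 8
        handle(35)
    else:
        val = 40
score = score * 3
for val in nums:
    nodes = nodes * (nodes % nums)
    process(val)
nodes = nums[val]
val = nodes * val

val = nodes * val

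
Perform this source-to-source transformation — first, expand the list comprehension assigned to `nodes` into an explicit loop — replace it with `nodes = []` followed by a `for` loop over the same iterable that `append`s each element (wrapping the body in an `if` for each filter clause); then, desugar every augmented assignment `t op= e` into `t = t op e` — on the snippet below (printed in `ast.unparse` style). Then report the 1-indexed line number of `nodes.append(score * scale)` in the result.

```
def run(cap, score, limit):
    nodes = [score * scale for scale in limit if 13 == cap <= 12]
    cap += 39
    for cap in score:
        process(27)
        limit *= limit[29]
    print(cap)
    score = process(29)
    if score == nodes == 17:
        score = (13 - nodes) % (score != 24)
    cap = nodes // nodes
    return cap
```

Transformed code:
def run(cap, score, limit):
    nodes = []
    for scale in limit:
        if 13 == cap <= 12:
            nodes.append(score * scale)
    cap = cap + 39
    for cap in score:
        process(27)
        limit = limit * limit[29]
    print(cap)
    score = process(29)
    if score == nodes == 17:
        score = (13 - nodes) % (score != 24)
    cap = nodes // nodes
    return cap

5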